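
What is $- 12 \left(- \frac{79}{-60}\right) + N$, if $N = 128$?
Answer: $\frac{561}{5} \approx 112.2$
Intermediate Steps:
$- 12 \left(- \frac{79}{-60}\right) + N = - 12 \left(- \frac{79}{-60}\right) + 128 = - 12 \left(\left(-79\right) \left(- \frac{1}{60}\right)\right) + 128 = \left(-12\right) \frac{79}{60} + 128 = - \frac{79}{5} + 128 = \frac{561}{5}$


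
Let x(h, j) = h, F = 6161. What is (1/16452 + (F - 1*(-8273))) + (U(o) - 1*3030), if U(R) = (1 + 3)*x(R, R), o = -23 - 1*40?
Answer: 183472705/16452 ≈ 11152.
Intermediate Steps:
o = -63 (o = -23 - 40 = -63)
U(R) = 4*R (U(R) = (1 + 3)*R = 4*R)
(1/16452 + (F - 1*(-8273))) + (U(o) - 1*3030) = (1/16452 + (6161 - 1*(-8273))) + (4*(-63) - 1*3030) = (1/16452 + (6161 + 8273)) + (-252 - 3030) = (1/16452 + 14434) - 3282 = 237468169/16452 - 3282 = 183472705/16452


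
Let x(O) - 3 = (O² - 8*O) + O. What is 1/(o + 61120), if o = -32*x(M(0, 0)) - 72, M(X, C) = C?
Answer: 1/60952 ≈ 1.6406e-5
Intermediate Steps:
x(O) = 3 + O² - 7*O (x(O) = 3 + ((O² - 8*O) + O) = 3 + (O² - 7*O) = 3 + O² - 7*O)
o = -168 (o = -32*(3 + 0² - 7*0) - 72 = -32*(3 + 0 + 0) - 72 = -32*3 - 72 = -96 - 72 = -168)
1/(o + 61120) = 1/(-168 + 61120) = 1/60952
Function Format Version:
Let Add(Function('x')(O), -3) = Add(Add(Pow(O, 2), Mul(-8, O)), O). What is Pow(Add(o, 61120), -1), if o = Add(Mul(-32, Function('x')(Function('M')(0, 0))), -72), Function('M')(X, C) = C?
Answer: Rational(1, 60952) ≈ 1.6406e-5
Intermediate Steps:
Function('x')(O) = Add(3, Pow(O, 2), Mul(-7, O)) (Function('x')(O) = Add(3, Add(Add(Pow(O, 2), Mul(-8, O)), O)) = Add(3, Add(Pow(O, 2), Mul(-7, O))) = Add(3, Pow(O, 2), Mul(-7, O)))
o = -168 (o = Add(Mul(-32, Add(3, Pow(0, 2), Mul(-7, 0))), -72) = Add(Mul(-32, Add(3, 0, 0)), -72) = Add(Mul(-32, 3), -72) = Add(-96, -72) = -168)
Pow(Add(o, 61120), -1) = Pow(Add(-168, 61120), -1) = Pow(60952, -1) = Rational(1, 60952)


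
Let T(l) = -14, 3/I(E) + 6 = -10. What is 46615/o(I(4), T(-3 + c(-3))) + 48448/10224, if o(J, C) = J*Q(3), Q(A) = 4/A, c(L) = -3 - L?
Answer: -119144912/639 ≈ -1.8646e+5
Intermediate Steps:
I(E) = -3/16 (I(E) = 3/(-6 - 10) = 3/(-16) = 3*(-1/16) = -3/16)
o(J, C) = 4*J/3 (o(J, C) = J*(4/3) = 4*J/3)
46615/o(I(4), T(-3 + c(-3))) + 48448/10224 = 46615/(((4/3)*(-3/16))) + 48448/10224 = 46615/(-¼) + 48448*(1/10224) = 46615*(-4) + 3028/639 = -186460 + 3028/639 = -119144912/639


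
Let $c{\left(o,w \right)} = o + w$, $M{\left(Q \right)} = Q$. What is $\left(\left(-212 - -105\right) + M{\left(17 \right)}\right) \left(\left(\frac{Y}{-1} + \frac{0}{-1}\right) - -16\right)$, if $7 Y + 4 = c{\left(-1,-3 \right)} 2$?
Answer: $- \frac{11160}{7} \approx -1594.3$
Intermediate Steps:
$Y = - \frac{12}{7}$ ($Y = - \frac{4}{7} + \frac{\left(-1 - 3\right) 2}{7} = - \frac{4}{7} + \frac{\left(-4\right) 2}{7} = - \frac{4}{7} + \frac{1}{7} \left(-8\right) = - \frac{4}{7} - \frac{8}{7} = - \frac{12}{7} \approx -1.7143$)
$\left(\left(-212 - -105\right) + M{\left(17 \right)}\right) \left(\left(\frac{Y}{-1} + \frac{0}{-1}\right) - -16\right) = \left(\left(-212 - -105\right) + 17\right) \left(\left(- \frac{12}{7 \left(-1\right)} + \frac{0}{-1}\right) - -16\right) = \left(\left(-212 + 105\right) + 17\right) \left(\left(\left(- \frac{12}{7}\right) \left(-1\right) + 0 \left(-1\right)\right) + 16\right) = \left(-107 + 17\right) \left(\left(\frac{12}{7} + 0\right) + 16\right) = - 90 \left(\frac{12}{7} + 16\right) = \left(-90\right) \frac{124}{7} = - \frac{11160}{7}$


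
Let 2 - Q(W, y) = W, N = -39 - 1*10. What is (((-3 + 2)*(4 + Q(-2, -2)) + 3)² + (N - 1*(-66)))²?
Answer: 1764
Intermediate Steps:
N = -49 (N = -39 - 10 = -49)
Q(W, y) = 2 - W
(((-3 + 2)*(4 + Q(-2, -2)) + 3)² + (N - 1*(-66)))² = (((-3 + 2)*(4 + (2 - 1*(-2))) + 3)² + (-49 - 1*(-66)))² = ((-(4 + (2 + 2)) + 3)² + (-49 + 66))² = ((-(4 + 4) + 3)² + 17)² = ((-1*8 + 3)² + 17)² = ((-8 + 3)² + 17)² = ((-5)² + 17)² = (25 + 17)² = 42² = 1764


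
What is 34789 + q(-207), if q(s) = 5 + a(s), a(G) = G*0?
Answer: 34794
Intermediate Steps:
a(G) = 0
q(s) = 5 (q(s) = 5 + 0 = 5)
34789 + q(-207) = 34789 + 5 = 34794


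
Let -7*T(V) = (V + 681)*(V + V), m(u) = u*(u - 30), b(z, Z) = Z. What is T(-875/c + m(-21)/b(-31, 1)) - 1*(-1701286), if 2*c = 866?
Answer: 218762679086/187489 ≈ 1.1668e+6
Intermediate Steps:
c = 433 (c = (½)*866 = 433)
m(u) = u*(-30 + u)
T(V) = -2*V*(681 + V)/7 (T(V) = -(V + 681)*(V + V)/7 = -(681 + V)*2*V/7 = -2*V*(681 + V)/7)
T(-875/c + m(-21)/b(-31, 1)) - 1*(-1701286) = -2*(-875/433 - 21*(-30 - 21)/1)*(681 + (-875/433 - 21*(-30 - 21)/1))/7 - 1*(-1701286) = -2*(-875*1/433 - 21*(-51)*1)*(681 + (-875*1/433 - 21*(-51)*1))/7 + 1701286 = -2*(-875/433 + 1071*1)*(681 + (-875/433 + 1071*1))/7 + 1701286 = -2*(-875/433 + 1071)*(681 + (-875/433 + 1071))/7 + 1701286 = -2/7*462868/433*(681 + 462868/433) + 1701286 = -2/7*462868/433*757741/433 + 1701286 = -100209731768/187489 + 1701286 = 218762679086/187489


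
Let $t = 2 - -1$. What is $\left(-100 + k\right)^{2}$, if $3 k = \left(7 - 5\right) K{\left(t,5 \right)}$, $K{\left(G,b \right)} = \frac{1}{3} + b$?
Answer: $\frac{753424}{81} \approx 9301.5$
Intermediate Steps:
$t = 3$ ($t = 2 + 1 = 3$)
$K{\left(G,b \right)} = \frac{1}{3} + b$
$k = \frac{32}{9}$ ($k = \frac{\left(7 - 5\right) \left(\frac{1}{3} + 5\right)}{3} = \frac{2 \cdot \frac{16}{3}}{3} = \frac{1}{3} \cdot \frac{32}{3} = \frac{32}{9} \approx 3.5556$)
$\left(-100 + k\right)^{2} = \left(-100 + \frac{32}{9}\right)^{2} = \left(- \frac{868}{9}\right)^{2} = \frac{753424}{81}$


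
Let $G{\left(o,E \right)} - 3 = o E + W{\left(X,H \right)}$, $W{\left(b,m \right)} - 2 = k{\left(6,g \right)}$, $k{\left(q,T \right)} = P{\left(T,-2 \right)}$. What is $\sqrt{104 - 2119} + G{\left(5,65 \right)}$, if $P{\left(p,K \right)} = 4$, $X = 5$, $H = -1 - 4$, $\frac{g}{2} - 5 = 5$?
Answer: $334 + i \sqrt{2015} \approx 334.0 + 44.889 i$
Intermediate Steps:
$g = 20$ ($g = 10 + 2 \cdot 5 = 10 + 10 = 20$)
$H = -5$ ($H = -1 - 4 = -5$)
$k{\left(q,T \right)} = 4$
$W{\left(b,m \right)} = 6$ ($W{\left(b,m \right)} = 2 + 4 = 6$)
$G{\left(o,E \right)} = 9 + E o$ ($G{\left(o,E \right)} = 3 + \left(o E + 6\right) = 3 + \left(E o + 6\right) = 3 + \left(6 + E o\right) = 9 + E o$)
$\sqrt{104 - 2119} + G{\left(5,65 \right)} = \sqrt{104 - 2119} + \left(9 + 65 \cdot 5\right) = \sqrt{-2015} + \left(9 + 325\right) = i \sqrt{2015} + 334 = 334 + i \sqrt{2015}$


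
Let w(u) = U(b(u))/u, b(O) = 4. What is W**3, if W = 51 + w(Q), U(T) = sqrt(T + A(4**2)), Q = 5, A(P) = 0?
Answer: 16974593/125 ≈ 1.3580e+5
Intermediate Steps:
U(T) = sqrt(T) (U(T) = sqrt(T + 0) = sqrt(T))
w(u) = 2/u (w(u) = sqrt(4)/u = 2/u)
W = 257/5 (W = 51 + 2/5 = 257/5 ≈ 51.400)
W**3 = (257/5)**3 = 16974593/125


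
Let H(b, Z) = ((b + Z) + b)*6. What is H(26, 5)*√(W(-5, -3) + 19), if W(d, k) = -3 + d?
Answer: 342*√11 ≈ 1134.3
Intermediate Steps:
H(b, Z) = 6*Z + 12*b (H(b, Z) = ((Z + b) + b)*6 = (Z + 2*b)*6 = 6*Z + 12*b)
H(26, 5)*√(W(-5, -3) + 19) = (6*5 + 12*26)*√((-3 - 5) + 19) = (30 + 312)*√(-8 + 19) = 342*√11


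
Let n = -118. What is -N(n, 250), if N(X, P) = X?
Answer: 118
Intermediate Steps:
-N(n, 250) = -1*(-118) = 118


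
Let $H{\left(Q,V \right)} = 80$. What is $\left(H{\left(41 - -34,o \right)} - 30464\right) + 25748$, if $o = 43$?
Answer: $-4636$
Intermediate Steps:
$\left(H{\left(41 - -34,o \right)} - 30464\right) + 25748 = \left(80 - 30464\right) + 25748 = -30384 + 25748 = -4636$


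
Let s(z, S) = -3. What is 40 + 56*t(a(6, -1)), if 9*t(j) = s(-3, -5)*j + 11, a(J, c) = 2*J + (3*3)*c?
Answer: 472/9 ≈ 52.444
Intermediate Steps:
a(J, c) = 2*J + 9*c
t(j) = 11/9 - j/3 (t(j) = (-3*j + 11)/9 = (11 - 3*j)/9 = 11/9 - j/3)
40 + 56*t(a(6, -1)) = 40 + 56*(11/9 - (2*6 + 9*(-1))/3) = 40 + 56*(11/9 - (12 - 9)/3) = 40 + 56*(11/9 - 1/3*3) = 40 + 56*(11/9 - 1) = 40 + 56*(2/9) = 40 + 112/9 = 472/9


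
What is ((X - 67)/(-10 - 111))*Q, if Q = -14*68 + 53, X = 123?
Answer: 50344/121 ≈ 416.07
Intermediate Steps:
Q = -899 (Q = -952 + 53 = -899)
((X - 67)/(-10 - 111))*Q = ((123 - 67)/(-10 - 111))*(-899) = (56/(-121))*(-899) = (56*(-1/121))*(-899) = -56/121*(-899) = 50344/121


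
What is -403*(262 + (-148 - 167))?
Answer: 21359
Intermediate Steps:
-403*(262 + (-148 - 167)) = -403*(262 - 315) = -403*(-53) = 21359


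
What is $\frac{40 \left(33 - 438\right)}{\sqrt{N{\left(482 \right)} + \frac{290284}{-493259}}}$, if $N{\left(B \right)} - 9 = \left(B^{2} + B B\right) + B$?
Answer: $- \frac{16200 \sqrt{113170241234779703}}{229433707717} \approx -23.753$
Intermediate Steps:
$N{\left(B \right)} = 9 + B + 2 B^{2}$ ($N{\left(B \right)} = 9 + \left(\left(B^{2} + B B\right) + B\right) = 9 + \left(\left(B^{2} + B^{2}\right) + B\right) = 9 + \left(2 B^{2} + B\right) = 9 + \left(B + 2 B^{2}\right) = 9 + B + 2 B^{2}$)
$\frac{40 \left(33 - 438\right)}{\sqrt{N{\left(482 \right)} + \frac{290284}{-493259}}} = \frac{40 \left(33 - 438\right)}{\sqrt{\left(9 + 482 + 2 \cdot 482^{2}\right) + \frac{290284}{-493259}}} = \frac{40 \left(-405\right)}{\sqrt{\left(9 + 482 + 2 \cdot 232324\right) + 290284 \left(- \frac{1}{493259}\right)}} = - \frac{16200}{\sqrt{\left(9 + 482 + 464648\right) - \frac{290284}{493259}}} = - \frac{16200}{\sqrt{465139 - \frac{290284}{493259}}} = - \frac{16200}{\sqrt{\frac{229433707717}{493259}}} = - \frac{16200}{\frac{1}{493259} \sqrt{113170241234779703}} = - 16200 \frac{\sqrt{113170241234779703}}{229433707717} = - \frac{16200 \sqrt{113170241234779703}}{229433707717}$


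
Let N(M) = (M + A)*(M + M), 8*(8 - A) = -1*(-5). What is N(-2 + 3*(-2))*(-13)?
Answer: -130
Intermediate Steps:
A = 59/8 (A = 8 - (-1)*(-5)/8 = 8 - 1/8*5 = 8 - 5/8 = 59/8 ≈ 7.3750)
N(M) = 2*M*(59/8 + M) (N(M) = (M + 59/8)*(M + M) = (59/8 + M)*(2*M) = 2*M*(59/8 + M))
N(-2 + 3*(-2))*(-13) = ((-2 + 3*(-2))*(59 + 8*(-2 + 3*(-2)))/4)*(-13) = ((-2 - 6)*(59 + 8*(-2 - 6))/4)*(-13) = ((1/4)*(-8)*(59 + 8*(-8)))*(-13) = ((1/4)*(-8)*(59 - 64))*(-13) = ((1/4)*(-8)*(-5))*(-13) = 10*(-13) = -130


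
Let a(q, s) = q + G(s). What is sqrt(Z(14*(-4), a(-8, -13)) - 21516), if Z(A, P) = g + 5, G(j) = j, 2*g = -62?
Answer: I*sqrt(21542) ≈ 146.77*I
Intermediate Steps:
g = -31 (g = (1/2)*(-62) = -31)
a(q, s) = q + s
Z(A, P) = -26 (Z(A, P) = -31 + 5 = -26)
sqrt(Z(14*(-4), a(-8, -13)) - 21516) = sqrt(-26 - 21516) = sqrt(-21542) = I*sqrt(21542)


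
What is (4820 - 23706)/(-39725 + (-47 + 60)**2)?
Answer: 9443/19778 ≈ 0.47745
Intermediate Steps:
(4820 - 23706)/(-39725 + (-47 + 60)**2) = -18886/(-39725 + 13**2) = -18886/(-39725 + 169) = -18886/(-39556) = -18886*(-1/39556) = 9443/19778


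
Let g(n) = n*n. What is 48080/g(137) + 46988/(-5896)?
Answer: -149609523/27665506 ≈ -5.4078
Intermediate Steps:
g(n) = n²
48080/g(137) + 46988/(-5896) = 48080/(137²) + 46988/(-5896) = 48080/18769 + 46988*(-1/5896) = 48080*(1/18769) - 11747/1474 = 48080/18769 - 11747/1474 = -149609523/27665506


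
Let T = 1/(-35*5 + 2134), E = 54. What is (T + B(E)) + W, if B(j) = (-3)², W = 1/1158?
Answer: 6806605/756174 ≈ 9.0014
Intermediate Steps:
W = 1/1158 ≈ 0.00086356
B(j) = 9
T = 1/1959 (T = 1/(-175 + 2134) = 1/1959 ≈ 0.00051046)
(T + B(E)) + W = (1/1959 + 9) + 1/1158 = 17632/1959 + 1/1158 = 6806605/756174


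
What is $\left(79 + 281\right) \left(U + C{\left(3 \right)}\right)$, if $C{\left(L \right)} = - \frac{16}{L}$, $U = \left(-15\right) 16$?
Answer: $-88320$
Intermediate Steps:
$U = -240$
$\left(79 + 281\right) \left(U + C{\left(3 \right)}\right) = \left(79 + 281\right) \left(-240 - \frac{16}{3}\right) = 360 \left(-240 - \frac{16}{3}\right) = 360 \left(- \frac{736}{3}\right) = -88320$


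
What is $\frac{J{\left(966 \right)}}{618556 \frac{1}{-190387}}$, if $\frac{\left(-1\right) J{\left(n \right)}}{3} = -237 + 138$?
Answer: $- \frac{56544939}{618556} \approx -91.414$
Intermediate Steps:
$J{\left(n \right)} = 297$ ($J{\left(n \right)} = - 3 \left(-237 + 138\right) = \left(-3\right) \left(-99\right) = 297$)
$\frac{J{\left(966 \right)}}{618556 \frac{1}{-190387}} = \frac{297}{618556 \frac{1}{-190387}} = \frac{297}{618556 \left(- \frac{1}{190387}\right)} = \frac{297}{- \frac{618556}{190387}} = 297 \left(- \frac{190387}{618556}\right) = - \frac{56544939}{618556}$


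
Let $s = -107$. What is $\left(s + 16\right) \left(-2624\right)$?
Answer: $238784$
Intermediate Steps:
$\left(s + 16\right) \left(-2624\right) = \left(-107 + 16\right) \left(-2624\right) = \left(-91\right) \left(-2624\right) = 238784$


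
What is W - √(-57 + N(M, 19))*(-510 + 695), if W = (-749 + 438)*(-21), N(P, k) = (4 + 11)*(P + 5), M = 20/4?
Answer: 6531 - 185*√93 ≈ 4746.9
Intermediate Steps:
M = 5 (M = 20*(¼) = 5)
N(P, k) = 75 + 15*P (N(P, k) = 15*(5 + P) = 75 + 15*P)
W = 6531 (W = -311*(-21) = 6531)
W - √(-57 + N(M, 19))*(-510 + 695) = 6531 - √(-57 + (75 + 15*5))*(-510 + 695) = 6531 - √(-57 + (75 + 75))*185 = 6531 - √(-57 + 150)*185 = 6531 - √93*185 = 6531 - 185*√93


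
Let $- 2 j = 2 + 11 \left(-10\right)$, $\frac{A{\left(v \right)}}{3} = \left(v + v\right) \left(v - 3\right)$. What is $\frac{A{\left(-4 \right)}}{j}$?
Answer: $\frac{28}{9} \approx 3.1111$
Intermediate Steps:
$A{\left(v \right)} = 6 v \left(-3 + v\right)$ ($A{\left(v \right)} = 3 \left(v + v\right) \left(v - 3\right) = 3 \cdot 2 v \left(-3 + v\right) = 6 v \left(-3 + v\right)$)
$j = 54$ ($j = - \frac{2 + 11 \left(-10\right)}{2} = - \frac{2 - 110}{2} = \left(- \frac{1}{2}\right) \left(-108\right) = 54$)
$\frac{A{\left(-4 \right)}}{j} = \frac{6 \left(-4\right) \left(-3 - 4\right)}{54} = \frac{6 \left(-4\right) \left(-7\right)}{54} = \frac{1}{54} \cdot 168 = \frac{28}{9}$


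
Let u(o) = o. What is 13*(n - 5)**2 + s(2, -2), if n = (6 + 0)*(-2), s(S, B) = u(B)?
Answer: 3755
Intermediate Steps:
s(S, B) = B
n = -12 (n = 6*(-2) = -12)
13*(n - 5)**2 + s(2, -2) = 13*(-12 - 5)**2 - 2 = 13*(-17)**2 - 2 = 13*289 - 2 = 3757 - 2 = 3755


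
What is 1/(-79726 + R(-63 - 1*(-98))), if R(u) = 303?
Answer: -1/79423 ≈ -1.2591e-5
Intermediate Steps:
1/(-79726 + R(-63 - 1*(-98))) = 1/(-79726 + 303) = 1/(-79423) = -1/79423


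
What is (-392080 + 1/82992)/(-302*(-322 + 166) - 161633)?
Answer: 2958136669/864029712 ≈ 3.4237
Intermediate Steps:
(-392080 + 1/82992)/(-302*(-322 + 166) - 161633) = (-392080 + 1/82992)/(-302*(-156) - 161633) = -32539503359/(82992*(47112 - 161633)) = -32539503359/82992/(-114521) = -32539503359/82992*(-1/114521) = 2958136669/864029712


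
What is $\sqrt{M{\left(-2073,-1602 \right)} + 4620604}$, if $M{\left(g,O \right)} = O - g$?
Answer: $5 \sqrt{184843} \approx 2149.7$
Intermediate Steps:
$\sqrt{M{\left(-2073,-1602 \right)} + 4620604} = \sqrt{\left(-1602 - -2073\right) + 4620604} = \sqrt{\left(-1602 + 2073\right) + 4620604} = \sqrt{471 + 4620604} = \sqrt{4621075} = 5 \sqrt{184843}$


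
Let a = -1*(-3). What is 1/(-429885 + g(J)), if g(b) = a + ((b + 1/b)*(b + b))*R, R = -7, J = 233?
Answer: -1/1189942 ≈ -8.4038e-7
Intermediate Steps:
a = 3
g(b) = 3 - 14*b*(b + 1/b) (g(b) = 3 + ((b + 1/b)*(b + b))*(-7) = 3 + ((b + 1/b)*(2*b))*(-7) = 3 + (2*b*(b + 1/b))*(-7) = 3 - 14*b*(b + 1/b))
1/(-429885 + g(J)) = 1/(-429885 + (-11 - 14*233**2)) = 1/(-429885 + (-11 - 14*54289)) = 1/(-429885 + (-11 - 760046)) = 1/(-429885 - 760057) = 1/(-1189942) = -1/1189942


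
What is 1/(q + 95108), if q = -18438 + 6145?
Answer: 1/82815 ≈ 1.2075e-5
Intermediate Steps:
q = -12293
1/(q + 95108) = 1/(-12293 + 95108) = 1/82815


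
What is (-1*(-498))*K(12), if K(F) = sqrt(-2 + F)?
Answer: 498*sqrt(10) ≈ 1574.8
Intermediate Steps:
(-1*(-498))*K(12) = (-1*(-498))*sqrt(-2 + 12) = 498*sqrt(10)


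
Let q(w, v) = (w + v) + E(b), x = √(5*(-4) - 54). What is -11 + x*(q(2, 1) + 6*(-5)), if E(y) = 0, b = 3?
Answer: -11 - 27*I*√74 ≈ -11.0 - 232.26*I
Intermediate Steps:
x = I*√74 (x = √(-20 - 54) = √(-74) = I*√74 ≈ 8.6023*I)
q(w, v) = v + w (q(w, v) = (w + v) + 0 = (v + w) + 0 = v + w)
-11 + x*(q(2, 1) + 6*(-5)) = -11 + (I*√74)*((1 + 2) + 6*(-5)) = -11 + (I*√74)*(3 - 30) = -11 + (I*√74)*(-27) = -11 - 27*I*√74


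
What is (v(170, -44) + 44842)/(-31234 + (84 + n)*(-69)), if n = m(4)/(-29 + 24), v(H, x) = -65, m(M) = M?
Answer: -223885/184874 ≈ -1.2110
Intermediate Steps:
n = -⅘ (n = 4/(-29 + 24) = 4/(-5) = 4*(-⅕) = -⅘ ≈ -0.80000)
(v(170, -44) + 44842)/(-31234 + (84 + n)*(-69)) = (-65 + 44842)/(-31234 + (84 - ⅘)*(-69)) = 44777/(-31234 + (416/5)*(-69)) = 44777/(-31234 - 28704/5) = 44777/(-184874/5) = 44777*(-5/184874) = -223885/184874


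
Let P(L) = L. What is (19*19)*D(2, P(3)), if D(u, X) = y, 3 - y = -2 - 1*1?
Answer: 2166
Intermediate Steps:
y = 6 (y = 3 - (-2 - 1*1) = 3 - (-2 - 1) = 3 - 1*(-3) = 3 + 3 = 6)
D(u, X) = 6
(19*19)*D(2, P(3)) = (19*19)*6 = 361*6 = 2166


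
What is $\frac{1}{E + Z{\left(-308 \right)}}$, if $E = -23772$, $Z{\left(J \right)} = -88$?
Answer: $- \frac{1}{23860} \approx -4.1911 \cdot 10^{-5}$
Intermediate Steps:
$\frac{1}{E + Z{\left(-308 \right)}} = \frac{1}{-23772 - 88} = \frac{1}{-23860} = - \frac{1}{23860}$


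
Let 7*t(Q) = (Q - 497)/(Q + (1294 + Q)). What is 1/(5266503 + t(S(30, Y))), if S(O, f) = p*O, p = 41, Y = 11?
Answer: 26278/138393166567 ≈ 1.8988e-7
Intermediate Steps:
S(O, f) = 41*O
t(Q) = (-497 + Q)/(7*(1294 + 2*Q)) (t(Q) = ((Q - 497)/(Q + (1294 + Q)))/7 = ((-497 + Q)/(1294 + 2*Q))/7 = (-497 + Q)/(7*(1294 + 2*Q)))
1/(5266503 + t(S(30, Y))) = 1/(5266503 + (-497 + 41*30)/(14*(647 + 41*30))) = 1/(5266503 + (-497 + 1230)/(14*(647 + 1230))) = 1/(5266503 + (1/14)*733/1877) = 1/(5266503 + (1/14)*(1/1877)*733) = 1/(5266503 + 733/26278) = 1/(138393166567/26278) = 26278/138393166567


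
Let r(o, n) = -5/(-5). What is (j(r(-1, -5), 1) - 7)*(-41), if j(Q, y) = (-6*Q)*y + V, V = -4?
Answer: 697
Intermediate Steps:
r(o, n) = 1 (r(o, n) = -5*(-⅕) = 1)
j(Q, y) = -4 - 6*Q*y (j(Q, y) = (-6*Q)*y - 4 = -6*Q*y - 4 = -4 - 6*Q*y)
(j(r(-1, -5), 1) - 7)*(-41) = ((-4 - 6*1*1) - 7)*(-41) = ((-4 - 6) - 7)*(-41) = (-10 - 7)*(-41) = -17*(-41) = 697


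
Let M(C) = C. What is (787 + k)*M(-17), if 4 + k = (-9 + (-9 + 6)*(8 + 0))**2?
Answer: -31824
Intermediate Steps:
k = 1085 (k = -4 + (-9 + (-9 + 6)*(8 + 0))**2 = -4 + (-9 - 3*8)**2 = -4 + (-9 - 24)**2 = -4 + (-33)**2 = -4 + 1089 = 1085)
(787 + k)*M(-17) = (787 + 1085)*(-17) = 1872*(-17) = -31824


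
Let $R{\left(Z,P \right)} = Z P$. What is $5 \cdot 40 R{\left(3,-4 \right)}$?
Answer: $-2400$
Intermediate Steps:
$R{\left(Z,P \right)} = P Z$
$5 \cdot 40 R{\left(3,-4 \right)} = 5 \cdot 40 \left(\left(-4\right) 3\right) = 200 \left(-12\right) = -2400$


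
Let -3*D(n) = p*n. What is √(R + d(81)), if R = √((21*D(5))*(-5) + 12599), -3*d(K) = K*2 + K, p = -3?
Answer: √(-81 + √12074) ≈ 5.3742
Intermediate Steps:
D(n) = n (D(n) = -(-1)*n = n)
d(K) = -K (d(K) = -(K*2 + K)/3 = -(2*K + K)/3 = -K)
R = √12074 (R = √((21*5)*(-5) + 12599) = √(105*(-5) + 12599) = √(-525 + 12599) = √12074 ≈ 109.88)
√(R + d(81)) = √(√12074 - 1*81) = √(√12074 - 81) = √(-81 + √12074)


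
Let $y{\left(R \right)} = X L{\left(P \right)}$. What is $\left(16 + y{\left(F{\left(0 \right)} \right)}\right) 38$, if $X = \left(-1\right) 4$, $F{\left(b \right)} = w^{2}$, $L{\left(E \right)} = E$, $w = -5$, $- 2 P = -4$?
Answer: $304$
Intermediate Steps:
$P = 2$ ($P = \left(- \frac{1}{2}\right) \left(-4\right) = 2$)
$F{\left(b \right)} = 25$ ($F{\left(b \right)} = \left(-5\right)^{2} = 25$)
$X = -4$
$y{\left(R \right)} = -8$ ($y{\left(R \right)} = \left(-4\right) 2 = -8$)
$\left(16 + y{\left(F{\left(0 \right)} \right)}\right) 38 = \left(16 - 8\right) 38 = 8 \cdot 38 = 304$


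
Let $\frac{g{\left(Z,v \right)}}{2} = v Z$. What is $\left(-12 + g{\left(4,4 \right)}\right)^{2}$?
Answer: $400$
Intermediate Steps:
$g{\left(Z,v \right)} = 2 Z v$ ($g{\left(Z,v \right)} = 2 v Z = 2 Z v$)
$\left(-12 + g{\left(4,4 \right)}\right)^{2} = \left(-12 + 2 \cdot 4 \cdot 4\right)^{2} = \left(-12 + 32\right)^{2} = 20^{2} = 400$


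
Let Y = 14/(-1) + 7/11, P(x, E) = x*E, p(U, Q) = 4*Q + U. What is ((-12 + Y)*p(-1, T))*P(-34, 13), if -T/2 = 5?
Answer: -5056038/11 ≈ -4.5964e+5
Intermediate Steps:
T = -10 (T = -2*5 = -10)
p(U, Q) = U + 4*Q
P(x, E) = E*x
Y = -147/11 (Y = 14*(-1) + 7*(1/11) = -14 + 7/11 = -147/11 ≈ -13.364)
((-12 + Y)*p(-1, T))*P(-34, 13) = ((-12 - 147/11)*(-1 + 4*(-10)))*(13*(-34)) = -279*(-1 - 40)/11*(-442) = -279/11*(-41)*(-442) = (11439/11)*(-442) = -5056038/11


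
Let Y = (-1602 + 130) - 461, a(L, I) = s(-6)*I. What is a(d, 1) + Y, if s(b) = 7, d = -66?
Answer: -1926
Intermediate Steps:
a(L, I) = 7*I
Y = -1933 (Y = -1472 - 461 = -1933)
a(d, 1) + Y = 7*1 - 1933 = 7 - 1933 = -1926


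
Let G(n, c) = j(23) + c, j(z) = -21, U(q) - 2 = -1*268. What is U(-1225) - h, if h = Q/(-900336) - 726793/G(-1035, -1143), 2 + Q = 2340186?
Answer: -6461108069/7277716 ≈ -887.79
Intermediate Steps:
U(q) = -266 (U(q) = 2 - 1*268 = 2 - 268 = -266)
Q = 2340184 (Q = -2 + 2340186 = 2340184)
G(n, c) = -21 + c
h = 4525235613/7277716 (h = 2340184/(-900336) - 726793/(-21 - 1143) = 2340184*(-1/900336) - 726793/(-1164) = -292523/112542 - 726793*(-1/1164) = -292523/112542 + 726793/1164 = 4525235613/7277716 ≈ 621.79)
U(-1225) - h = -266 - 1*4525235613/7277716 = -266 - 4525235613/7277716 = -6461108069/7277716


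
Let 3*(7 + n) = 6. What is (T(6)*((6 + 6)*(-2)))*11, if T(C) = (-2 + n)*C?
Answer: 11088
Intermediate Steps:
n = -5 (n = -7 + (⅓)*6 = -7 + 2 = -5)
T(C) = -7*C (T(C) = (-2 - 5)*C = -7*C)
(T(6)*((6 + 6)*(-2)))*11 = ((-7*6)*((6 + 6)*(-2)))*11 = -504*(-2)*11 = -42*(-24)*11 = 1008*11 = 11088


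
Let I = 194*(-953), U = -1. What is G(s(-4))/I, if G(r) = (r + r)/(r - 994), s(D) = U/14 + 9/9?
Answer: 13/1285207223 ≈ 1.0115e-8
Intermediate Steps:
s(D) = 13/14 (s(D) = -1/14 + 9/9 = -1*1/14 + 9*(1/9) = -1/14 + 1 = 13/14)
G(r) = 2*r/(-994 + r) (G(r) = (2*r)/(-994 + r) = 2*r/(-994 + r))
I = -184882
G(s(-4))/I = (2*(13/14)/(-994 + 13/14))/(-184882) = (2*(13/14)/(-13903/14))*(-1/184882) = (2*(13/14)*(-14/13903))*(-1/184882) = -26/13903*(-1/184882) = 13/1285207223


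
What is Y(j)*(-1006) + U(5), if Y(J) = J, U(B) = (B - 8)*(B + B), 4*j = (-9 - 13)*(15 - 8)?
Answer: 38701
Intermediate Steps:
j = -77/2 (j = ((-9 - 13)*(15 - 8))/4 = (-22*7)/4 = (1/4)*(-154) = -77/2 ≈ -38.500)
U(B) = 2*B*(-8 + B) (U(B) = (-8 + B)*(2*B) = 2*B*(-8 + B))
Y(j)*(-1006) + U(5) = -77/2*(-1006) + 2*5*(-8 + 5) = 38731 + 2*5*(-3) = 38731 - 30 = 38701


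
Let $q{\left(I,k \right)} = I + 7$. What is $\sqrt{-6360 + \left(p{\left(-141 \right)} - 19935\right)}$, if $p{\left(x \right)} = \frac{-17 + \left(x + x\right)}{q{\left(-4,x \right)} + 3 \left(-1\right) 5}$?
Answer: $\frac{i \sqrt{945723}}{6} \approx 162.08 i$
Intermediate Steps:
$q{\left(I,k \right)} = 7 + I$
$p{\left(x \right)} = \frac{17}{12} - \frac{x}{6}$ ($p{\left(x \right)} = \frac{-17 + \left(x + x\right)}{\left(7 - 4\right) + 3 \left(-1\right) 5} = \frac{-17 + 2 x}{3 - 15} = \frac{-17 + 2 x}{-12} = \left(-17 + 2 x\right) \left(- \frac{1}{12}\right) = \frac{17}{12} - \frac{x}{6}$)
$\sqrt{-6360 + \left(p{\left(-141 \right)} - 19935\right)} = \sqrt{-6360 + \left(\left(\frac{17}{12} - - \frac{47}{2}\right) - 19935\right)} = \sqrt{-6360 + \left(\left(\frac{17}{12} + \frac{47}{2}\right) - 19935\right)} = \sqrt{-6360 + \left(\frac{299}{12} - 19935\right)} = \sqrt{-6360 - \frac{238921}{12}} = \sqrt{- \frac{315241}{12}} = \frac{i \sqrt{945723}}{6}$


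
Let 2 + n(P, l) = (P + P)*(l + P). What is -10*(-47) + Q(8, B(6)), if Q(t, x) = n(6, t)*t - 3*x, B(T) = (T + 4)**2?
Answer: 1498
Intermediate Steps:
B(T) = (4 + T)**2
n(P, l) = -2 + 2*P*(P + l) (n(P, l) = -2 + (P + P)*(l + P) = -2 + (2*P)*(P + l) = -2 + 2*P*(P + l))
Q(t, x) = -3*x + t*(70 + 12*t) (Q(t, x) = (-2 + 2*6**2 + 2*6*t)*t - 3*x = (-2 + 2*36 + 12*t)*t - 3*x = (-2 + 72 + 12*t)*t - 3*x = (70 + 12*t)*t - 3*x = t*(70 + 12*t) - 3*x = -3*x + t*(70 + 12*t))
-10*(-47) + Q(8, B(6)) = -10*(-47) + (-3*(4 + 6)**2 + 2*8*(35 + 6*8)) = 470 + (-3*10**2 + 2*8*(35 + 48)) = 470 + (-3*100 + 2*8*83) = 470 + (-300 + 1328) = 470 + 1028 = 1498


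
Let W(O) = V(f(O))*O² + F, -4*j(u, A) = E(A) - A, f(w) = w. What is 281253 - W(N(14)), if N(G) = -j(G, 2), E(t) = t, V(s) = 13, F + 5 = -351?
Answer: 281609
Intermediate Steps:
F = -356 (F = -5 - 351 = -356)
j(u, A) = 0 (j(u, A) = -(A - A)/4 = -¼*0 = 0)
N(G) = 0 (N(G) = -1*0 = 0)
W(O) = -356 + 13*O² (W(O) = 13*O² - 356 = -356 + 13*O²)
281253 - W(N(14)) = 281253 - (-356 + 13*0²) = 281253 - (-356 + 13*0) = 281253 - (-356 + 0) = 281253 - 1*(-356) = 281253 + 356 = 281609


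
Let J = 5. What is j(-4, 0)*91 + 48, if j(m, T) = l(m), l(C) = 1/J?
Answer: 331/5 ≈ 66.200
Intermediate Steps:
l(C) = 1/5
j(m, T) = 1/5
j(-4, 0)*91 + 48 = (1/5)*91 + 48 = 91/5 + 48 = 331/5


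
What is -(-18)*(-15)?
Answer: -270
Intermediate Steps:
-(-18)*(-15) = -9*30 = -270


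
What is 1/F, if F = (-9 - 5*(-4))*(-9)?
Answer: -1/99 ≈ -0.010101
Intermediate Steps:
F = -99 (F = (-9 + 20)*(-9) = 11*(-9) = -99)
1/F = 1/(-99) = -1/99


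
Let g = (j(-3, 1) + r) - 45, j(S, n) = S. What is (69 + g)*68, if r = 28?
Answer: 3332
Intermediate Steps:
g = -20 (g = (-3 + 28) - 45 = 25 - 45 = -20)
(69 + g)*68 = (69 - 20)*68 = 49*68 = 3332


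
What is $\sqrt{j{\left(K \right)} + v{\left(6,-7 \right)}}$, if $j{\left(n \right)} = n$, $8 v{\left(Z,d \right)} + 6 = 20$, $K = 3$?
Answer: $\frac{\sqrt{19}}{2} \approx 2.1795$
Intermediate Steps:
$v{\left(Z,d \right)} = \frac{7}{4}$ ($v{\left(Z,d \right)} = - \frac{3}{4} + \frac{1}{8} \cdot 20 = - \frac{3}{4} + \frac{5}{2} = \frac{7}{4}$)
$\sqrt{j{\left(K \right)} + v{\left(6,-7 \right)}} = \sqrt{3 + \frac{7}{4}} = \sqrt{\frac{19}{4}} = \frac{\sqrt{19}}{2}$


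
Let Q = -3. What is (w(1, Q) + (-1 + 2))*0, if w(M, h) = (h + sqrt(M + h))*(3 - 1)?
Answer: 0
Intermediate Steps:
w(M, h) = 2*h + 2*sqrt(M + h) (w(M, h) = (h + sqrt(M + h))*2 = 2*h + 2*sqrt(M + h))
(w(1, Q) + (-1 + 2))*0 = ((2*(-3) + 2*sqrt(1 - 3)) + (-1 + 2))*0 = ((-6 + 2*sqrt(-2)) + 1)*0 = ((-6 + 2*(I*sqrt(2))) + 1)*0 = ((-6 + 2*I*sqrt(2)) + 1)*0 = (-5 + 2*I*sqrt(2))*0 = 0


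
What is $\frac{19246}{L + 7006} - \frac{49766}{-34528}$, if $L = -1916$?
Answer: $\frac{229458707}{43936880} \approx 5.2225$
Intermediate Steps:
$\frac{19246}{L + 7006} - \frac{49766}{-34528} = \frac{19246}{-1916 + 7006} - \frac{49766}{-34528} = \frac{19246}{5090} - - \frac{24883}{17264} = 19246 \cdot \frac{1}{5090} + \frac{24883}{17264} = \frac{9623}{2545} + \frac{24883}{17264} = \frac{229458707}{43936880}$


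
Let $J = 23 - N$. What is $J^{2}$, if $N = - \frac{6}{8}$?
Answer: $\frac{9025}{16} \approx 564.06$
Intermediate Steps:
$N = - \frac{3}{4}$ ($N = \left(-6\right) \frac{1}{8} = - \frac{3}{4} \approx -0.75$)
$J = \frac{95}{4}$ ($J = 23 - - \frac{3}{4} = 23 + \frac{3}{4} = \frac{95}{4} \approx 23.75$)
$J^{2} = \left(\frac{95}{4}\right)^{2} = \frac{9025}{16}$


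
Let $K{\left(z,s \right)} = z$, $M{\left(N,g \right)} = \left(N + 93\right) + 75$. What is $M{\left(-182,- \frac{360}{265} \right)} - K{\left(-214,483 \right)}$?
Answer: $200$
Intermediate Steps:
$M{\left(N,g \right)} = 168 + N$ ($M{\left(N,g \right)} = \left(93 + N\right) + 75 = 168 + N$)
$M{\left(-182,- \frac{360}{265} \right)} - K{\left(-214,483 \right)} = \left(168 - 182\right) - -214 = -14 + 214 = 200$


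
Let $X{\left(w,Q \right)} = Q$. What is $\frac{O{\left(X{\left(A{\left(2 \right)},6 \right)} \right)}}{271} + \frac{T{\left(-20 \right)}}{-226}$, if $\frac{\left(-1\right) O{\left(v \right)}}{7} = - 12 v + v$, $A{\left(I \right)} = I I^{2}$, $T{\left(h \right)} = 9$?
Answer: $\frac{101973}{61246} \approx 1.665$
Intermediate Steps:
$A{\left(I \right)} = I^{3}$
$O{\left(v \right)} = 77 v$ ($O{\left(v \right)} = - 7 \left(- 12 v + v\right) = - 7 \left(- 11 v\right) = 77 v$)
$\frac{O{\left(X{\left(A{\left(2 \right)},6 \right)} \right)}}{271} + \frac{T{\left(-20 \right)}}{-226} = \frac{77 \cdot 6}{271} + \frac{9}{-226} = 462 \cdot \frac{1}{271} + 9 \left(- \frac{1}{226}\right) = \frac{462}{271} - \frac{9}{226} = \frac{101973}{61246}$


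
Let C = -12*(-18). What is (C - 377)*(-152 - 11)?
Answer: 26243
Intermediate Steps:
C = 216
(C - 377)*(-152 - 11) = (216 - 377)*(-152 - 11) = -161*(-163) = 26243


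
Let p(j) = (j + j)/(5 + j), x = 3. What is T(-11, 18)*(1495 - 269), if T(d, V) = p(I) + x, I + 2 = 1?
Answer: 3065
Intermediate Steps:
I = -1 (I = -2 + 1 = -1)
p(j) = 2*j/(5 + j) (p(j) = (2*j)/(5 + j) = 2*j/(5 + j))
T(d, V) = 5/2 (T(d, V) = 2*(-1)/(5 - 1) + 3 = 2*(-1)/4 + 3 = 2*(-1)*(1/4) + 3 = -1/2 + 3 = 5/2)
T(-11, 18)*(1495 - 269) = 5*(1495 - 269)/2 = (5/2)*1226 = 3065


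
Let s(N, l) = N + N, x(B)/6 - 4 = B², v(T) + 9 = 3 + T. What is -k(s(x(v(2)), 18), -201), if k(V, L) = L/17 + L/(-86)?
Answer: 13869/1462 ≈ 9.4863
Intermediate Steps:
v(T) = -6 + T (v(T) = -9 + (3 + T) = -6 + T)
x(B) = 24 + 6*B²
s(N, l) = 2*N
k(V, L) = 69*L/1462 (k(V, L) = L*(1/17) + L*(-1/86) = L/17 - L/86 = 69*L/1462)
-k(s(x(v(2)), 18), -201) = -69*(-201)/1462 = -1*(-13869/1462) = 13869/1462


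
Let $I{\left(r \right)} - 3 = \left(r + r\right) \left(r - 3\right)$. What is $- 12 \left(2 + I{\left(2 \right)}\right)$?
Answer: $-12$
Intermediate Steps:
$I{\left(r \right)} = 3 + 2 r \left(-3 + r\right)$ ($I{\left(r \right)} = 3 + \left(r + r\right) \left(r - 3\right) = 3 + 2 r \left(-3 + r\right)$)
$- 12 \left(2 + I{\left(2 \right)}\right) = - 12 \left(2 + \left(3 - 12 + 2 \cdot 2^{2}\right)\right) = - 12 \left(2 + \left(3 - 12 + 2 \cdot 4\right)\right) = - 12 \left(2 + \left(3 - 12 + 8\right)\right) = - 12 \left(2 - 1\right) = \left(-12\right) 1 = -12$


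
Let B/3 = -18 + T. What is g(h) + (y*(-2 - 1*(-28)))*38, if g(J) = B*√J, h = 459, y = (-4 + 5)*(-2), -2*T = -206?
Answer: -1976 + 765*√51 ≈ 3487.2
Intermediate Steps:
T = 103 (T = -½*(-206) = 103)
y = -2 (y = 1*(-2) = -2)
B = 255 (B = 3*(-18 + 103) = 3*85 = 255)
g(J) = 255*√J
g(h) + (y*(-2 - 1*(-28)))*38 = 255*√459 - 2*(-2 - 1*(-28))*38 = 255*(3*√51) - 2*(-2 + 28)*38 = 765*√51 - 2*26*38 = 765*√51 - 52*38 = 765*√51 - 1976 = -1976 + 765*√51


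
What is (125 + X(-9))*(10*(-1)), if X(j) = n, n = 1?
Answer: -1260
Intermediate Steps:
X(j) = 1
(125 + X(-9))*(10*(-1)) = (125 + 1)*(10*(-1)) = 126*(-10) = -1260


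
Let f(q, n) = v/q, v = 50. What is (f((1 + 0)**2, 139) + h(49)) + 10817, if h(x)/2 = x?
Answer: 10965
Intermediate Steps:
h(x) = 2*x
f(q, n) = 50/q
(f((1 + 0)**2, 139) + h(49)) + 10817 = (50/((1 + 0)**2) + 2*49) + 10817 = (50/(1**2) + 98) + 10817 = (50/1 + 98) + 10817 = (50*1 + 98) + 10817 = (50 + 98) + 10817 = 148 + 10817 = 10965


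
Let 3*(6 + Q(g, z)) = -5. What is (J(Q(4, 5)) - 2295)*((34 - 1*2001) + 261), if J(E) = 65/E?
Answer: 90383880/23 ≈ 3.9297e+6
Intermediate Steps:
Q(g, z) = -23/3 (Q(g, z) = -6 + (1/3)*(-5) = -6 - 5/3 = -23/3)
(J(Q(4, 5)) - 2295)*((34 - 1*2001) + 261) = (65/(-23/3) - 2295)*((34 - 1*2001) + 261) = (65*(-3/23) - 2295)*((34 - 2001) + 261) = (-195/23 - 2295)*(-1967 + 261) = -52980/23*(-1706) = 90383880/23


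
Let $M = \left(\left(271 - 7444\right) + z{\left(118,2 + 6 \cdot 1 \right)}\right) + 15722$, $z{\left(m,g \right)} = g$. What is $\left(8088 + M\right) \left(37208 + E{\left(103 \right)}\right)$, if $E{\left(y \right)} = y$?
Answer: $621041595$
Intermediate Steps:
$M = 8557$ ($M = \left(\left(271 - 7444\right) + \left(2 + 6 \cdot 1\right)\right) + 15722 = \left(-7173 + \left(2 + 6\right)\right) + 15722 = \left(-7173 + 8\right) + 15722 = -7165 + 15722 = 8557$)
$\left(8088 + M\right) \left(37208 + E{\left(103 \right)}\right) = \left(8088 + 8557\right) \left(37208 + 103\right) = 16645 \cdot 37311 = 621041595$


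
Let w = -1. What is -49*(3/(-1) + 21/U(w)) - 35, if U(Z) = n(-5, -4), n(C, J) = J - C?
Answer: -917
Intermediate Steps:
U(Z) = 1 (U(Z) = -4 - 1*(-5) = -4 + 5 = 1)
-49*(3/(-1) + 21/U(w)) - 35 = -49*(3/(-1) + 21/1) - 35 = -49*(3*(-1) + 21*1) - 35 = -49*(-3 + 21) - 35 = -49*18 - 35 = -882 - 35 = -917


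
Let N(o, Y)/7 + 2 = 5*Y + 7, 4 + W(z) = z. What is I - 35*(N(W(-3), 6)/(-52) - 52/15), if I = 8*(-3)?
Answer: 40909/156 ≈ 262.24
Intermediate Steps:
I = -24
W(z) = -4 + z
N(o, Y) = 35 + 35*Y (N(o, Y) = -14 + 7*(5*Y + 7) = -14 + 7*(7 + 5*Y) = -14 + (49 + 35*Y) = 35 + 35*Y)
I - 35*(N(W(-3), 6)/(-52) - 52/15) = -24 - 35*((35 + 35*6)/(-52) - 52/15) = -24 - 35*((35 + 210)*(-1/52) - 52*1/15) = -24 - 35*(245*(-1/52) - 52/15) = -24 - 35*(-245/52 - 52/15) = -24 - 35*(-6379/780) = -24 + 44653/156 = 40909/156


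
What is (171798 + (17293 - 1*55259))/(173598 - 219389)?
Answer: -133832/45791 ≈ -2.9227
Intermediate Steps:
(171798 + (17293 - 1*55259))/(173598 - 219389) = (171798 + (17293 - 55259))/(-45791) = (171798 - 37966)*(-1/45791) = 133832*(-1/45791) = -133832/45791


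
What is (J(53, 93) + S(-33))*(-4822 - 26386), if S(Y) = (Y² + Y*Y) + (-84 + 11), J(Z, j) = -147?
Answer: -61105264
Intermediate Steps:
S(Y) = -73 + 2*Y² (S(Y) = (Y² + Y²) - 73 = 2*Y² - 73 = -73 + 2*Y²)
(J(53, 93) + S(-33))*(-4822 - 26386) = (-147 + (-73 + 2*(-33)²))*(-4822 - 26386) = (-147 + (-73 + 2*1089))*(-31208) = (-147 + (-73 + 2178))*(-31208) = (-147 + 2105)*(-31208) = 1958*(-31208) = -61105264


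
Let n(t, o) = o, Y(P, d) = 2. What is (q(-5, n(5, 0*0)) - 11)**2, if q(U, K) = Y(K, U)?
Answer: 81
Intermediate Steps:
q(U, K) = 2
(q(-5, n(5, 0*0)) - 11)**2 = (2 - 11)**2 = (-9)**2 = 81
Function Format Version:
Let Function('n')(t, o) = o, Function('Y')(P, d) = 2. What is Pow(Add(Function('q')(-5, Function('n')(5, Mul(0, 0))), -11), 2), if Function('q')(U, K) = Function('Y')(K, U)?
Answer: 81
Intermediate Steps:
Function('q')(U, K) = 2
Pow(Add(Function('q')(-5, Function('n')(5, Mul(0, 0))), -11), 2) = Pow(Add(2, -11), 2) = Pow(-9, 2) = 81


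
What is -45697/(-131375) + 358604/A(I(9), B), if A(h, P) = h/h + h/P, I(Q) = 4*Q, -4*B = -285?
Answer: 4475608582171/18786625 ≈ 2.3823e+5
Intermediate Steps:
B = 285/4 (B = -¼*(-285) = 285/4 ≈ 71.250)
A(h, P) = 1 + h/P
-45697/(-131375) + 358604/A(I(9), B) = -45697/(-131375) + 358604/(((285/4 + 4*9)/(285/4))) = -45697*(-1/131375) + 358604/((4*(285/4 + 36)/285)) = 45697/131375 + 358604/(((4/285)*(429/4))) = 45697/131375 + 358604/(143/95) = 45697/131375 + 358604*(95/143) = 45697/131375 + 34067380/143 = 4475608582171/18786625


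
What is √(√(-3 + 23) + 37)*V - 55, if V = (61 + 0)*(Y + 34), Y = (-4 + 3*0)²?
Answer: -55 + 3050*√(37 + 2*√5) ≈ 19587.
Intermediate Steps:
Y = 16 (Y = (-4 + 0)² = (-4)² = 16)
V = 3050 (V = (61 + 0)*(16 + 34) = 61*50 = 3050)
√(√(-3 + 23) + 37)*V - 55 = √(√(-3 + 23) + 37)*3050 - 55 = √(√20 + 37)*3050 - 55 = √(2*√5 + 37)*3050 - 55 = √(37 + 2*√5)*3050 - 55 = 3050*√(37 + 2*√5) - 55 = -55 + 3050*√(37 + 2*√5)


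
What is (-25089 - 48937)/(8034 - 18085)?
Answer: 74026/10051 ≈ 7.3650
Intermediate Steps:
(-25089 - 48937)/(8034 - 18085) = -74026/(-10051) = -74026*(-1/10051) = 74026/10051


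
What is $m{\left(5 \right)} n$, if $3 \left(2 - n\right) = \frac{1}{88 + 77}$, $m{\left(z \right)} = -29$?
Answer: $- \frac{28681}{495} \approx -57.941$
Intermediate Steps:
$n = \frac{989}{495}$ ($n = 2 - \frac{1}{3 \left(88 + 77\right)} = 2 - \frac{1}{3 \cdot 165} = 2 - \frac{1}{495} = \frac{989}{495} \approx 1.998$)
$m{\left(5 \right)} n = \left(-29\right) \frac{989}{495} = - \frac{28681}{495}$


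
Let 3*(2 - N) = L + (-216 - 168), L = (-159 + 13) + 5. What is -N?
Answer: -177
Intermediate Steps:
L = -141 (L = -146 + 5 = -141)
N = 177 (N = 2 - (-141 + (-216 - 168))/3 = 2 - (-141 - 384)/3 = 2 - ⅓*(-525) = 2 + 175 = 177)
-N = -1*177 = -177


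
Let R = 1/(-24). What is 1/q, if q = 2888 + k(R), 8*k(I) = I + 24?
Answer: 192/555071 ≈ 0.00034590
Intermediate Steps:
R = -1/24 ≈ -0.041667
k(I) = 3 + I/8 (k(I) = (I + 24)/8 = (24 + I)/8 = 3 + I/8)
q = 555071/192 (q = 2888 + (3 + (⅛)*(-1/24)) = 2888 + (3 - 1/192) = 2888 + 575/192 = 555071/192 ≈ 2891.0)
1/q = 1/(555071/192) = 192/555071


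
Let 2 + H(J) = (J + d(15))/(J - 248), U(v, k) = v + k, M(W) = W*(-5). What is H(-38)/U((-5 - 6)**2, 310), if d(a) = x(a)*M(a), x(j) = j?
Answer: 591/123266 ≈ 0.0047945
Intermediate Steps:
M(W) = -5*W
d(a) = -5*a**2 (d(a) = a*(-5*a) = -5*a**2)
U(v, k) = k + v
H(J) = -2 + (-1125 + J)/(-248 + J) (H(J) = -2 + (J - 5*15**2)/(J - 248) = -2 + (J - 5*225)/(-248 + J) = -2 + (J - 1125)/(-248 + J) = -2 + (-1125 + J)/(-248 + J))
H(-38)/U((-5 - 6)**2, 310) = ((-629 - 1*(-38))/(-248 - 38))/(310 + (-5 - 6)**2) = ((-629 + 38)/(-286))/(310 + (-11)**2) = (-1/286*(-591))/(310 + 121) = (591/286)/431 = (591/286)*(1/431) = 591/123266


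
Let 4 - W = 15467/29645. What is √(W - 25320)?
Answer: I*√3752541435/385 ≈ 159.11*I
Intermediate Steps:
W = 103113/29645 (W = 4 - 15467/29645 = 103113/29645 ≈ 3.4783)
√(W - 25320) = √(103113/29645 - 25320) = √(-750508287/29645) = I*√3752541435/385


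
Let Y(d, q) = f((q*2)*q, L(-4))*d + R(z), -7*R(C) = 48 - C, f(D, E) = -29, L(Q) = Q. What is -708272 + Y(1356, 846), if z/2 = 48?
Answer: -5233124/7 ≈ -7.4759e+5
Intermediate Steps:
z = 96 (z = 2*48 = 96)
R(C) = -48/7 + C/7 (R(C) = -(48 - C)/7 = -48/7 + C/7)
Y(d, q) = 48/7 - 29*d (Y(d, q) = -29*d + (-48/7 + (⅐)*96) = -29*d + (-48/7 + 96/7) = -29*d + 48/7 = 48/7 - 29*d)
-708272 + Y(1356, 846) = -708272 + (48/7 - 29*1356) = -708272 + (48/7 - 39324) = -708272 - 275220/7 = -5233124/7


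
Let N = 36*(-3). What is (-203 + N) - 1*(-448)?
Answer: 137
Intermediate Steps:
N = -108
(-203 + N) - 1*(-448) = (-203 - 108) - 1*(-448) = -311 + 448 = 137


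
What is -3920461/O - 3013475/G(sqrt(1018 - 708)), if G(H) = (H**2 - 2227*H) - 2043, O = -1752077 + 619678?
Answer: 101967749075336/1737610439361699 + 6711008825*sqrt(310)/1534450701 ≈ 77.063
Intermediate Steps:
O = -1132399
G(H) = -2043 + H**2 - 2227*H
-3920461/O - 3013475/G(sqrt(1018 - 708)) = -3920461/(-1132399) - 3013475/(-2043 + (sqrt(1018 - 708))**2 - 2227*sqrt(1018 - 708)) = -3920461*(-1/1132399) - 3013475/(-2043 + (sqrt(310))**2 - 2227*sqrt(310)) = 3920461/1132399 - 3013475/(-2043 + 310 - 2227*sqrt(310)) = 3920461/1132399 - 3013475/(-1733 - 2227*sqrt(310))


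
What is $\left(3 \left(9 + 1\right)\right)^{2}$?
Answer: $900$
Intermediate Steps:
$\left(3 \left(9 + 1\right)\right)^{2} = \left(3 \cdot 10\right)^{2} = 30^{2} = 900$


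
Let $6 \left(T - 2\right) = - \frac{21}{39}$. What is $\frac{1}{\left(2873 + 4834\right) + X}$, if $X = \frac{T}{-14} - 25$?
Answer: $\frac{1092}{8388595} \approx 0.00013018$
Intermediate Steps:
$T = \frac{149}{78}$ ($T = 2 + \frac{\left(-21\right) \frac{1}{39}}{6} = 2 + \frac{1}{6} \left(- \frac{7}{13}\right) = 2 - \frac{7}{78} = \frac{149}{78} \approx 1.9103$)
$X = - \frac{27449}{1092}$ ($X = \frac{149}{78 \left(-14\right)} - 25 = \frac{149}{78} \left(- \frac{1}{14}\right) - 25 = - \frac{149}{1092} - 25 = - \frac{27449}{1092} \approx -25.136$)
$\frac{1}{\left(2873 + 4834\right) + X} = \frac{1}{\left(2873 + 4834\right) - \frac{27449}{1092}} = \frac{1}{7707 - \frac{27449}{1092}} = \frac{1}{\frac{8388595}{1092}} = \frac{1092}{8388595}$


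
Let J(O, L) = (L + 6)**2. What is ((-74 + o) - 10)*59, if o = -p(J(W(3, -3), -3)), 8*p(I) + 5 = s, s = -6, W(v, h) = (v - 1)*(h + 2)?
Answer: -38999/8 ≈ -4874.9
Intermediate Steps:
W(v, h) = (-1 + v)*(2 + h)
J(O, L) = (6 + L)**2
p(I) = -11/8 (p(I) = -5/8 + (1/8)*(-6) = -5/8 - 3/4 = -11/8)
o = 11/8 (o = -1*(-11/8) = 11/8 ≈ 1.3750)
((-74 + o) - 10)*59 = ((-74 + 11/8) - 10)*59 = (-581/8 - 10)*59 = -661/8*59 = -38999/8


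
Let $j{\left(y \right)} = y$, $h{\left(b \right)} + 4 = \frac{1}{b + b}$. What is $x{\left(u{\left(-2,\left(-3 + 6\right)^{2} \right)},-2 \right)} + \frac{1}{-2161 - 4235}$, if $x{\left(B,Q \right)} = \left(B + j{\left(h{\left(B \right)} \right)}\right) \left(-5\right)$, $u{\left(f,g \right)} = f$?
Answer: $\frac{99937}{3198} \approx 31.25$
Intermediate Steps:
$h{\left(b \right)} = -4 + \frac{1}{2 b}$ ($h{\left(b \right)} = -4 + \frac{1}{b + b} = -4 + \frac{1}{2 b}$)
$x{\left(B,Q \right)} = 20 - 5 B - \frac{5}{2 B}$ ($x{\left(B,Q \right)} = \left(B - \left(4 - \frac{1}{2 B}\right)\right) \left(-5\right) = \left(-4 + B + \frac{1}{2 B}\right) \left(-5\right) = 20 - 5 B - \frac{5}{2 B}$)
$x{\left(u{\left(-2,\left(-3 + 6\right)^{2} \right)},-2 \right)} + \frac{1}{-2161 - 4235} = \left(20 - -10 - \frac{5}{2 \left(-2\right)}\right) + \frac{1}{-2161 - 4235} = \left(20 + 10 - - \frac{5}{4}\right) + \frac{1}{-6396} = \left(20 + 10 + \frac{5}{4}\right) - \frac{1}{6396} = \frac{125}{4} - \frac{1}{6396} = \frac{99937}{3198}$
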